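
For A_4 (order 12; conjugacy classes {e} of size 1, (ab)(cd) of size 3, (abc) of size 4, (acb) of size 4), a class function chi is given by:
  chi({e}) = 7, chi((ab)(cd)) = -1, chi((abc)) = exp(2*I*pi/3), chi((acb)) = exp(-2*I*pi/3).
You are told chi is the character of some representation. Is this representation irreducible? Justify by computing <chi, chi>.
Not irreducible (reducible): <chi, chi> = 5 > 1.

Argument: <chi, chi> = (1/|G|) sum_C |C| * |chi(C)|^2 = (1/12)[1*|7|^2 + 3*|-1|^2 + 4*|exp(2*I*pi/3)|^2 + 4*|exp(-2*I*pi/3)|^2]
  = (1/12)[(49) + (3) + (4) + (4)] = 60/12 = 5.
(Exp terms are combined using exp(i*s)*conj(exp(i*t)) = exp(i*(s-t)), and sums of them are collapsed using the identity that for every m > 1 the m distinct m-th roots of unity sum to 0, e.g. 1 + exp(2*I*pi/3) + exp(-2*I*pi/3) = 0.)
A character is irreducible iff <chi, chi> = 1, so this representation is reducible.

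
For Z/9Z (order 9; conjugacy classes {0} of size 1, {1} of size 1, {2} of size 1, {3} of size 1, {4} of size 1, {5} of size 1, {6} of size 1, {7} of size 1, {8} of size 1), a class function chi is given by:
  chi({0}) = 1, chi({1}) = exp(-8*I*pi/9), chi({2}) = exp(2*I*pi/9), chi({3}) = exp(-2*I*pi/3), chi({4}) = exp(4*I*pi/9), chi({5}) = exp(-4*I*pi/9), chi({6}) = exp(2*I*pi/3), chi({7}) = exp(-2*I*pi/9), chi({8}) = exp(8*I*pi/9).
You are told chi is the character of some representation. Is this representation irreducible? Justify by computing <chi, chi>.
Irreducible: <chi, chi> = 1.

Justification: <chi, chi> = (1/|G|) sum_C |C| * |chi(C)|^2 = (1/9)[1*|1|^2 + 1*|exp(-8*I*pi/9)|^2 + 1*|exp(2*I*pi/9)|^2 + 1*|exp(-2*I*pi/3)|^2 + 1*|exp(4*I*pi/9)|^2 + 1*|exp(-4*I*pi/9)|^2 + 1*|exp(2*I*pi/3)|^2 + 1*|exp(-2*I*pi/9)|^2 + 1*|exp(8*I*pi/9)|^2]
  = (1/9)[(1) + (1) + (1) + (1) + (1) + (1) + (1) + (1) + (1)] = 9/9 = 1.
(Exp terms are combined using exp(i*s)*conj(exp(i*t)) = exp(i*(s-t)), and sums of them are collapsed using the identity that for every m > 1 the m distinct m-th roots of unity sum to 0, e.g. 1 + exp(2*I*pi/3) + exp(-2*I*pi/3) = 0.)
A character is irreducible iff <chi, chi> = 1, so this representation is irreducible.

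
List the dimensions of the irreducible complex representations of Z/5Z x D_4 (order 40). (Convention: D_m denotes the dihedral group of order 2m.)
Dimensions: 1, 1, 1, 1, 1, 1, 1, 1, 1, 1, 1, 1, 1, 1, 1, 1, 1, 1, 1, 1, 2, 2, 2, 2, 2

Proof sketch: There are 25 irreducibles (= number of conjugacy classes). Their dimensions d_i satisfy sum d_i^2 = |G| = 40: 1 + 1 + 1 + 1 + 1 + 1 + 1 + 1 + 1 + 1 + 1 + 1 + 1 + 1 + 1 + 1 + 1 + 1 + 1 + 1 + 4 + 4 + 4 + 4 + 4 = 40. (For the product with Z/5Z: each of the 5 1-dim characters of Z/5Z tensors with each irrep of D_4, giving 5 copies of each D_4-dimension.)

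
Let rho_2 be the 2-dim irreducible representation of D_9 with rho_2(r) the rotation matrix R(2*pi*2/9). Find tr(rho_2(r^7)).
chi_{rho_2}(r^7) = 2*cos(2*pi*2*7/9) = -2*cos(pi/9)

Working: rho_2(r^7) is rotation by angle 2*pi*2*7/9, whose trace is 2*cos(2*pi*2*7/9) = -2*cos(pi/9).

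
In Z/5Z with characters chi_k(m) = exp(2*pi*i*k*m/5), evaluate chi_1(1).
chi_1(1) = zeta_5^1 = exp(2*I*pi/5)

Explanation: chi_1(1) = zeta_5^(1*1) = zeta_5^1. Since zeta_5^5 = 1, this equals zeta_5^1 = exp(2*pi*i*1/5) = exp(2*I*pi/5).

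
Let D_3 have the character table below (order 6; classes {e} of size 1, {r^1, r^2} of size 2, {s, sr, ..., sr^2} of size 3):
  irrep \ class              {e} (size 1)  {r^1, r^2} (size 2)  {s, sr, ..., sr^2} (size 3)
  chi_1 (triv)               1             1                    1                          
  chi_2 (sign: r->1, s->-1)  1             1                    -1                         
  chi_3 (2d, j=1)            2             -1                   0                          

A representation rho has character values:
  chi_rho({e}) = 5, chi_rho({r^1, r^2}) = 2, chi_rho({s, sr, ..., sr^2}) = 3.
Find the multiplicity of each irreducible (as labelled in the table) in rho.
Multiplicities: chi_1: 3, chi_2: 0, chi_3: 1.

Details: Use <chi_rho, chi> = (1/|G|) sum_C |C| * chi_rho(C) * conj(chi(C)) with |G| = 6 for each irreducible chi in the table:
  <chi_rho, chi_1> = (1/6)[1*(5)*conj(1) + 2*(2)*conj(1) + 3*(3)*conj(1)]
      = (1/6)[(5) + (4) + (9)] = 18/6 = 3
  <chi_rho, chi_2> = (1/6)[1*(5)*conj(1) + 2*(2)*conj(1) + 3*(3)*conj(-1)]
      = (1/6)[(5) + (4) + (-9)] = 0/6 = 0
  <chi_rho, chi_3> = (1/6)[1*(5)*conj(2) + 2*(2)*conj(-1) + 3*(3)*conj(0)]
      = (1/6)[(10) + (-4) + (0)] = 6/6 = 1
Dimension check: dim(rho) = sum (mult * dim) = 3*1 + 0*1 + 1*2 = 5 = chi_rho(e) = 5.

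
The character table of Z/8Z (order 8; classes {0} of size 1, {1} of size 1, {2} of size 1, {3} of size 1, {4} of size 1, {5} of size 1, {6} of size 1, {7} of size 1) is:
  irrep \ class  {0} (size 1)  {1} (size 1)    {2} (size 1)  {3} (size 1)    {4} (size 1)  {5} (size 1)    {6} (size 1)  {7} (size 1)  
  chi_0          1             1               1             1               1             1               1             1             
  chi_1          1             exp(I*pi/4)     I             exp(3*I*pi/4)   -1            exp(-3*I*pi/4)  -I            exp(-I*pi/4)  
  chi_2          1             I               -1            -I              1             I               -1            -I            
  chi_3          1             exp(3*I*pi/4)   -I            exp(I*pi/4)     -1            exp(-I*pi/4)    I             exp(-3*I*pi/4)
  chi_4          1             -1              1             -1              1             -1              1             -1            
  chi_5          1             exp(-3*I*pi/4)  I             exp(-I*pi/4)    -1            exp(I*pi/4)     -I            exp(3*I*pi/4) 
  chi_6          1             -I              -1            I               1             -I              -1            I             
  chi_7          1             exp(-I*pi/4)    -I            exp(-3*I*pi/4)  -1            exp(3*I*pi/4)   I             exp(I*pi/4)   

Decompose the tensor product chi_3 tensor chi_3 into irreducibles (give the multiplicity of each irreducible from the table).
chi_3 tensor chi_3 = chi_6 (all other irreducibles have multiplicity 0).

Reasoning: The character of a tensor product is the pointwise product (chi_3 * chi_3)(C) = chi_3(C) * chi_3(C):
  {0}: (1)*(1), {1}: (exp(3*I*pi/4))*(exp(3*I*pi/4)), {2}: (-I)*(-I), {3}: (exp(I*pi/4))*(exp(I*pi/4)), {4}: (-1)*(-1), {5}: (exp(-I*pi/4))*(exp(-I*pi/4)), {6}: (I)*(I), {7}: (exp(-3*I*pi/4))*(exp(-3*I*pi/4))
so (chi_3 * chi_3) takes values
  {0} -> 1, {1} -> -I, {2} -> -1, {3} -> I, {4} -> 1, {5} -> -I, {6} -> -1, {7} -> I.
Now take the inner product of this character with each irreducible chi from the table, <chi_3*chi_3, chi> = (1/8) sum_C |C| (chi_3*chi_3)(C) conj(chi(C)):
  <chi_3*chi_3, chi_0> = (1/8)[1*(1)*conj(1) + 1*(-I)*conj(1) + 1*(-1)*conj(1) + 1*(I)*conj(1) + 1*(1)*conj(1) + 1*(-I)*conj(1) + 1*(-1)*conj(1) + 1*(I)*conj(1)]
      = (1/8)[(1) + (-I) + (-1) + (I) + (1) + (-I) + (-1) + (I)] = 0/8 = 0
  <chi_3*chi_3, chi_1> = (1/8)[1*(1)*conj(1) + 1*(-I)*conj(exp(I*pi/4)) + 1*(-1)*conj(I) + 1*(I)*conj(exp(3*I*pi/4)) + 1*(1)*conj(-1) + 1*(-I)*conj(exp(-3*I*pi/4)) + 1*(-1)*conj(-I) + 1*(I)*conj(exp(-I*pi/4))]
      = (1/8)[(1) + (-exp(I*pi/4)) + (I) + (exp(-I*pi/4)) + (-1) + (-exp(-3*I*pi/4)) + (-I) + (exp(3*I*pi/4))] = 0/8 = 0
  <chi_3*chi_3, chi_2> = (1/8)[1*(1)*conj(1) + 1*(-I)*conj(I) + 1*(-1)*conj(-1) + 1*(I)*conj(-I) + 1*(1)*conj(1) + 1*(-I)*conj(I) + 1*(-1)*conj(-1) + 1*(I)*conj(-I)]
      = (1/8)[(1) + (-1) + (1) + (-1) + (1) + (-1) + (1) + (-1)] = 0/8 = 0
  <chi_3*chi_3, chi_3> = (1/8)[1*(1)*conj(1) + 1*(-I)*conj(exp(3*I*pi/4)) + 1*(-1)*conj(-I) + 1*(I)*conj(exp(I*pi/4)) + 1*(1)*conj(-1) + 1*(-I)*conj(exp(-I*pi/4)) + 1*(-1)*conj(I) + 1*(I)*conj(exp(-3*I*pi/4))]
      = (1/8)[(1) + (-exp(-I*pi/4)) + (-I) + (exp(I*pi/4)) + (-1) + (-exp(3*I*pi/4)) + (I) + (exp(-3*I*pi/4))] = 0/8 = 0
  <chi_3*chi_3, chi_4> = (1/8)[1*(1)*conj(1) + 1*(-I)*conj(-1) + 1*(-1)*conj(1) + 1*(I)*conj(-1) + 1*(1)*conj(1) + 1*(-I)*conj(-1) + 1*(-1)*conj(1) + 1*(I)*conj(-1)]
      = (1/8)[(1) + (I) + (-1) + (-I) + (1) + (I) + (-1) + (-I)] = 0/8 = 0
  <chi_3*chi_3, chi_5> = (1/8)[1*(1)*conj(1) + 1*(-I)*conj(exp(-3*I*pi/4)) + 1*(-1)*conj(I) + 1*(I)*conj(exp(-I*pi/4)) + 1*(1)*conj(-1) + 1*(-I)*conj(exp(I*pi/4)) + 1*(-1)*conj(-I) + 1*(I)*conj(exp(3*I*pi/4))]
      = (1/8)[(1) + (-exp(-3*I*pi/4)) + (I) + (exp(3*I*pi/4)) + (-1) + (-exp(I*pi/4)) + (-I) + (exp(-I*pi/4))] = 0/8 = 0
  <chi_3*chi_3, chi_6> = (1/8)[1*(1)*conj(1) + 1*(-I)*conj(-I) + 1*(-1)*conj(-1) + 1*(I)*conj(I) + 1*(1)*conj(1) + 1*(-I)*conj(-I) + 1*(-1)*conj(-1) + 1*(I)*conj(I)]
      = (1/8)[(1) + (1) + (1) + (1) + (1) + (1) + (1) + (1)] = 8/8 = 1
  <chi_3*chi_3, chi_7> = (1/8)[1*(1)*conj(1) + 1*(-I)*conj(exp(-I*pi/4)) + 1*(-1)*conj(-I) + 1*(I)*conj(exp(-3*I*pi/4)) + 1*(1)*conj(-1) + 1*(-I)*conj(exp(3*I*pi/4)) + 1*(-1)*conj(I) + 1*(I)*conj(exp(I*pi/4))]
      = (1/8)[(1) + (-exp(3*I*pi/4)) + (-I) + (exp(-3*I*pi/4)) + (-1) + (-exp(-I*pi/4)) + (I) + (exp(I*pi/4))] = 0/8 = 0
(Exp terms are combined using exp(i*s)*conj(exp(i*t)) = exp(i*(s-t)), and sums of them are collapsed using the identity that for every m > 1 the m distinct m-th roots of unity sum to 0, e.g. 1 + exp(2*I*pi/3) + exp(-2*I*pi/3) = 0.)
Hence the multiplicities are chi_6: 1. Dimension check: dim(chi_3)*dim(chi_3) = 1*1 = 1 and sum (mult * dim) = 1*1 = 1.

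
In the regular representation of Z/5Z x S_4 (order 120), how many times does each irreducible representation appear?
Each irreducible V_i of dimension d_i appears with multiplicity d_i, i.e. rho_reg = (direct sum over all irreducibles V_i) d_i V_i. The irreducible dimensions for Z/5Z x S_4 are 1, 1, 1, 1, 1, 1, 1, 1, 1, 1, 2, 2, 2, 2, 2, 3, 3, 3, 3, 3, 3, 3, 3, 3, 3: 10 irreducibles of dimension 1, each with multiplicity 1; 5 irreducibles of dimension 2, each with multiplicity 2; 10 irreducibles of dimension 3, each with multiplicity 3. Total dimension 10*1*1 + 5*2*2 + 10*3*3 = 120 = |G|.

Argument: General theorem: in the regular representation of a finite group G, each irreducible appears with multiplicity equal to its dimension. Check: dim(rho_reg) = sum d_i^2 = 1 + 1 + 1 + 1 + 1 + 1 + 1 + 1 + 1 + 1 + 4 + 4 + 4 + 4 + 4 + 9 + 9 + 9 + 9 + 9 + 9 + 9 + 9 + 9 + 9 = 120 = |G|.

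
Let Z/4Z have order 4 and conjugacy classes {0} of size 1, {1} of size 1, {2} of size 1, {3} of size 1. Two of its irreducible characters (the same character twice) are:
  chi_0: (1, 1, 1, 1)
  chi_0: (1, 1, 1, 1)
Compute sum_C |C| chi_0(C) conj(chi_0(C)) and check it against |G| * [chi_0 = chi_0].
Sum = 4 = |G| = 4; so <chi_0, chi_0> = 1 (norm-1 confirms irreducibility).

Details: Compute term by term over conjugacy classes (|C| * chi_0(C) * conj(chi_0(C))):
  1*(1)*conj(1) + 1*(1)*conj(1) + 1*(1)*conj(1) + 1*(1)*conj(1)
  = (1) + (1) + (1) + (1)
  = 4.
(Exp terms are combined using exp(i*s)*conj(exp(i*t)) = exp(i*(s-t)), and sums of them are collapsed using the identity that for every m > 1 the m distinct m-th roots of unity sum to 0, e.g. 1 + exp(2*I*pi/3) + exp(-2*I*pi/3) = 0.)
Dividing by |G| = 4 gives 4/4 = 1, matching the row-orthogonality relation <chi_0, chi_0> = [chi_0 = chi_0].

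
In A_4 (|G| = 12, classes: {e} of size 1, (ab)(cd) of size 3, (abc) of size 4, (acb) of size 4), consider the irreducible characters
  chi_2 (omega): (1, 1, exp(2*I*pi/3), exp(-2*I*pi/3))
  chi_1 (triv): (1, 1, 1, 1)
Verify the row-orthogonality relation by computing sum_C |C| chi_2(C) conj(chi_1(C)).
Sum = 0; so <chi_2, chi_1> = 0 (distinct irreducibles are orthogonal).

Explanation: Compute term by term over conjugacy classes (|C| * chi_2(C) * conj(chi_1(C))):
  1*(1)*conj(1) + 3*(1)*conj(1) + 4*(exp(2*I*pi/3))*conj(1) + 4*(exp(-2*I*pi/3))*conj(1)
  = (1) + (3) + (4*exp(2*I*pi/3)) + (4*exp(-2*I*pi/3))
  = 0.
(Exp terms are combined using exp(i*s)*conj(exp(i*t)) = exp(i*(s-t)), and sums of them are collapsed using the identity that for every m > 1 the m distinct m-th roots of unity sum to 0, e.g. 1 + exp(2*I*pi/3) + exp(-2*I*pi/3) = 0.)
Dividing by |G| = 12 gives 0/12 = 0, matching the row-orthogonality relation <chi_2, chi_1> = [chi_2 = chi_1].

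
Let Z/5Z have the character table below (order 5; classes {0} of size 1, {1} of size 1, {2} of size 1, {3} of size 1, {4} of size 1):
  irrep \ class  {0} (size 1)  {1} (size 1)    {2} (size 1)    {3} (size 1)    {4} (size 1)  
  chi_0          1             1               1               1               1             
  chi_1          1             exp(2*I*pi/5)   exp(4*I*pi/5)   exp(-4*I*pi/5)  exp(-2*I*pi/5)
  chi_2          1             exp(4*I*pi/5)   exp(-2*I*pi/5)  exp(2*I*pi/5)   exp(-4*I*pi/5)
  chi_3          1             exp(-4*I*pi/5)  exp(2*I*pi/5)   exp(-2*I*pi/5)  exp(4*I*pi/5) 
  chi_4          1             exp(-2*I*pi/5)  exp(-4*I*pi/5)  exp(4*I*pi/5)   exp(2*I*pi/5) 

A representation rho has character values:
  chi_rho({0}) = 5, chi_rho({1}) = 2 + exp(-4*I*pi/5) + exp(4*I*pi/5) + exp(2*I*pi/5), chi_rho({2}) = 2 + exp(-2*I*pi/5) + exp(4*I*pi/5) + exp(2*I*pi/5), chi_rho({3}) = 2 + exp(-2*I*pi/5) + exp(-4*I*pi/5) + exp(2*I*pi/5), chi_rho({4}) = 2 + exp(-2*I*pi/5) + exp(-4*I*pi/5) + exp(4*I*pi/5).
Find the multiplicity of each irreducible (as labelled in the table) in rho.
Multiplicities: chi_0: 2, chi_1: 1, chi_2: 1, chi_3: 1, chi_4: 0.

Argument: Use <chi_rho, chi> = (1/|G|) sum_C |C| * chi_rho(C) * conj(chi(C)) with |G| = 5 for each irreducible chi in the table:
  <chi_rho, chi_0> = (1/5)[1*(5)*conj(1) + 1*(2 + exp(-4*I*pi/5) + exp(4*I*pi/5) + exp(2*I*pi/5))*conj(1) + 1*(2 + exp(-2*I*pi/5) + exp(4*I*pi/5) + exp(2*I*pi/5))*conj(1) + 1*(2 + exp(-2*I*pi/5) + exp(-4*I*pi/5) + exp(2*I*pi/5))*conj(1) + 1*(2 + exp(-2*I*pi/5) + exp(-4*I*pi/5) + exp(4*I*pi/5))*conj(1)]
      = (1/5)[(5) + (2 + exp(-4*I*pi/5) + exp(4*I*pi/5) + exp(2*I*pi/5)) + (2 + exp(-2*I*pi/5) + exp(4*I*pi/5) + exp(2*I*pi/5)) + (2 + exp(-2*I*pi/5) + exp(-4*I*pi/5) + exp(2*I*pi/5)) + (2 + exp(-2*I*pi/5) + exp(-4*I*pi/5) + exp(4*I*pi/5))] = 10/5 = 2
  <chi_rho, chi_1> = (1/5)[1*(5)*conj(1) + 1*(2 + exp(-4*I*pi/5) + exp(4*I*pi/5) + exp(2*I*pi/5))*conj(exp(2*I*pi/5)) + 1*(2 + exp(-2*I*pi/5) + exp(4*I*pi/5) + exp(2*I*pi/5))*conj(exp(4*I*pi/5)) + 1*(2 + exp(-2*I*pi/5) + exp(-4*I*pi/5) + exp(2*I*pi/5))*conj(exp(-4*I*pi/5)) + 1*(2 + exp(-2*I*pi/5) + exp(-4*I*pi/5) + exp(4*I*pi/5))*conj(exp(-2*I*pi/5))]
      = (1/5)[(5) + (1 + 2*exp(-2*I*pi/5) + exp(4*I*pi/5) + exp(2*I*pi/5)) + (1 + 2*exp(-4*I*pi/5) + exp(-2*I*pi/5) + exp(4*I*pi/5)) + (1 + exp(-4*I*pi/5) + exp(2*I*pi/5) + 2*exp(4*I*pi/5)) + (1 + exp(-2*I*pi/5) + exp(-4*I*pi/5) + 2*exp(2*I*pi/5))] = 5/5 = 1
  <chi_rho, chi_2> = (1/5)[1*(5)*conj(1) + 1*(2 + exp(-4*I*pi/5) + exp(4*I*pi/5) + exp(2*I*pi/5))*conj(exp(4*I*pi/5)) + 1*(2 + exp(-2*I*pi/5) + exp(4*I*pi/5) + exp(2*I*pi/5))*conj(exp(-2*I*pi/5)) + 1*(2 + exp(-2*I*pi/5) + exp(-4*I*pi/5) + exp(2*I*pi/5))*conj(exp(2*I*pi/5)) + 1*(2 + exp(-2*I*pi/5) + exp(-4*I*pi/5) + exp(4*I*pi/5))*conj(exp(-4*I*pi/5))]
      = (1/5)[(5) + (1 + 2*exp(-4*I*pi/5) + exp(-2*I*pi/5) + exp(2*I*pi/5)) + (1 + exp(-4*I*pi/5) + exp(4*I*pi/5) + 2*exp(2*I*pi/5)) + (1 + 2*exp(-2*I*pi/5) + exp(-4*I*pi/5) + exp(4*I*pi/5)) + (1 + exp(-2*I*pi/5) + exp(2*I*pi/5) + 2*exp(4*I*pi/5))] = 5/5 = 1
  <chi_rho, chi_3> = (1/5)[1*(5)*conj(1) + 1*(2 + exp(-4*I*pi/5) + exp(4*I*pi/5) + exp(2*I*pi/5))*conj(exp(-4*I*pi/5)) + 1*(2 + exp(-2*I*pi/5) + exp(4*I*pi/5) + exp(2*I*pi/5))*conj(exp(2*I*pi/5)) + 1*(2 + exp(-2*I*pi/5) + exp(-4*I*pi/5) + exp(2*I*pi/5))*conj(exp(-2*I*pi/5)) + 1*(2 + exp(-2*I*pi/5) + exp(-4*I*pi/5) + exp(4*I*pi/5))*conj(exp(4*I*pi/5))]
      = (1/5)[(5) + (1 + exp(-2*I*pi/5) + exp(-4*I*pi/5) + 2*exp(4*I*pi/5)) + (1 + 2*exp(-2*I*pi/5) + exp(-4*I*pi/5) + exp(2*I*pi/5)) + (1 + exp(-2*I*pi/5) + exp(4*I*pi/5) + 2*exp(2*I*pi/5)) + (1 + 2*exp(-4*I*pi/5) + exp(4*I*pi/5) + exp(2*I*pi/5))] = 5/5 = 1
  <chi_rho, chi_4> = (1/5)[1*(5)*conj(1) + 1*(2 + exp(-4*I*pi/5) + exp(4*I*pi/5) + exp(2*I*pi/5))*conj(exp(-2*I*pi/5)) + 1*(2 + exp(-2*I*pi/5) + exp(4*I*pi/5) + exp(2*I*pi/5))*conj(exp(-4*I*pi/5)) + 1*(2 + exp(-2*I*pi/5) + exp(-4*I*pi/5) + exp(2*I*pi/5))*conj(exp(4*I*pi/5)) + 1*(2 + exp(-2*I*pi/5) + exp(-4*I*pi/5) + exp(4*I*pi/5))*conj(exp(2*I*pi/5))]
      = (1/5)[(5) + (exp(-2*I*pi/5) + exp(-4*I*pi/5) + exp(4*I*pi/5) + 2*exp(2*I*pi/5)) + (exp(-2*I*pi/5) + exp(-4*I*pi/5) + exp(2*I*pi/5) + 2*exp(4*I*pi/5)) + (2*exp(-4*I*pi/5) + exp(-2*I*pi/5) + exp(4*I*pi/5) + exp(2*I*pi/5)) + (2*exp(-2*I*pi/5) + exp(-4*I*pi/5) + exp(4*I*pi/5) + exp(2*I*pi/5))] = 0/5 = 0
(Exp terms are combined using exp(i*s)*conj(exp(i*t)) = exp(i*(s-t)), and sums of them are collapsed using the identity that for every m > 1 the m distinct m-th roots of unity sum to 0, e.g. 1 + exp(2*I*pi/3) + exp(-2*I*pi/3) = 0.)
Dimension check: dim(rho) = sum (mult * dim) = 2*1 + 1*1 + 1*1 + 1*1 + 0*1 = 5 = chi_rho(e) = 5.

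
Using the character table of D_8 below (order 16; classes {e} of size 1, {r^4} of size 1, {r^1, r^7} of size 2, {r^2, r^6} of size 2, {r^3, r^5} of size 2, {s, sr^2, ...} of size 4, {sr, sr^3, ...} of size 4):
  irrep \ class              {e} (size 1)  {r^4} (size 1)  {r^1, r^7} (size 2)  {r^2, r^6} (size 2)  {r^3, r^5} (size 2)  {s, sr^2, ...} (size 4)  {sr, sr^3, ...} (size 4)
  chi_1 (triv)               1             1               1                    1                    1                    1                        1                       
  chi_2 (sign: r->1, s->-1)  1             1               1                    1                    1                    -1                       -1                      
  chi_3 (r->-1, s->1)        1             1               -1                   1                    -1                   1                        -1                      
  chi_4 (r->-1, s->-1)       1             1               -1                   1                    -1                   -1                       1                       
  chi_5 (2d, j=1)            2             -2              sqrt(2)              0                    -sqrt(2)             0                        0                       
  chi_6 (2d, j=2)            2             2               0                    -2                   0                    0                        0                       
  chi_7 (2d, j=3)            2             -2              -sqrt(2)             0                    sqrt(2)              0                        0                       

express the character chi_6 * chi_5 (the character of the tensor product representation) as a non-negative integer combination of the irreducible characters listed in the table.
chi_6 tensor chi_5 = chi_5 + chi_7 (all other irreducibles have multiplicity 0).

Argument: The character of a tensor product is the pointwise product (chi_6 * chi_5)(C) = chi_6(C) * chi_5(C):
  {e}: (2)*(2), {r^4}: (2)*(-2), {r^1, r^7}: (0)*(sqrt(2)), {r^2, r^6}: (-2)*(0), {r^3, r^5}: (0)*(-sqrt(2)), {s, sr^2, ...}: (0)*(0), {sr, sr^3, ...}: (0)*(0)
so (chi_6 * chi_5) takes values
  {e} -> 4, {r^4} -> -4, {r^1, r^7} -> 0, {r^2, r^6} -> 0, {r^3, r^5} -> 0, {s, sr^2, ...} -> 0, {sr, sr^3, ...} -> 0.
Now take the inner product of this character with each irreducible chi from the table, <chi_6*chi_5, chi> = (1/16) sum_C |C| (chi_6*chi_5)(C) conj(chi(C)):
  <chi_6*chi_5, chi_1> = (1/16)[1*(4)*conj(1) + 1*(-4)*conj(1) + 2*(0)*conj(1) + 2*(0)*conj(1) + 2*(0)*conj(1) + 4*(0)*conj(1) + 4*(0)*conj(1)]
      = (1/16)[(4) + (-4) + (0) + (0) + (0) + (0) + (0)] = 0/16 = 0
  <chi_6*chi_5, chi_2> = (1/16)[1*(4)*conj(1) + 1*(-4)*conj(1) + 2*(0)*conj(1) + 2*(0)*conj(1) + 2*(0)*conj(1) + 4*(0)*conj(-1) + 4*(0)*conj(-1)]
      = (1/16)[(4) + (-4) + (0) + (0) + (0) + (0) + (0)] = 0/16 = 0
  <chi_6*chi_5, chi_3> = (1/16)[1*(4)*conj(1) + 1*(-4)*conj(1) + 2*(0)*conj(-1) + 2*(0)*conj(1) + 2*(0)*conj(-1) + 4*(0)*conj(1) + 4*(0)*conj(-1)]
      = (1/16)[(4) + (-4) + (0) + (0) + (0) + (0) + (0)] = 0/16 = 0
  <chi_6*chi_5, chi_4> = (1/16)[1*(4)*conj(1) + 1*(-4)*conj(1) + 2*(0)*conj(-1) + 2*(0)*conj(1) + 2*(0)*conj(-1) + 4*(0)*conj(-1) + 4*(0)*conj(1)]
      = (1/16)[(4) + (-4) + (0) + (0) + (0) + (0) + (0)] = 0/16 = 0
  <chi_6*chi_5, chi_5> = (1/16)[1*(4)*conj(2) + 1*(-4)*conj(-2) + 2*(0)*conj(sqrt(2)) + 2*(0)*conj(0) + 2*(0)*conj(-sqrt(2)) + 4*(0)*conj(0) + 4*(0)*conj(0)]
      = (1/16)[(8) + (8) + (0) + (0) + (0) + (0) + (0)] = 16/16 = 1
  <chi_6*chi_5, chi_6> = (1/16)[1*(4)*conj(2) + 1*(-4)*conj(2) + 2*(0)*conj(0) + 2*(0)*conj(-2) + 2*(0)*conj(0) + 4*(0)*conj(0) + 4*(0)*conj(0)]
      = (1/16)[(8) + (-8) + (0) + (0) + (0) + (0) + (0)] = 0/16 = 0
  <chi_6*chi_5, chi_7> = (1/16)[1*(4)*conj(2) + 1*(-4)*conj(-2) + 2*(0)*conj(-sqrt(2)) + 2*(0)*conj(0) + 2*(0)*conj(sqrt(2)) + 4*(0)*conj(0) + 4*(0)*conj(0)]
      = (1/16)[(8) + (8) + (0) + (0) + (0) + (0) + (0)] = 16/16 = 1
Hence the multiplicities are chi_5: 1, chi_7: 1. Dimension check: dim(chi_6)*dim(chi_5) = 2*2 = 4 and sum (mult * dim) = 1*2 + 1*2 = 4.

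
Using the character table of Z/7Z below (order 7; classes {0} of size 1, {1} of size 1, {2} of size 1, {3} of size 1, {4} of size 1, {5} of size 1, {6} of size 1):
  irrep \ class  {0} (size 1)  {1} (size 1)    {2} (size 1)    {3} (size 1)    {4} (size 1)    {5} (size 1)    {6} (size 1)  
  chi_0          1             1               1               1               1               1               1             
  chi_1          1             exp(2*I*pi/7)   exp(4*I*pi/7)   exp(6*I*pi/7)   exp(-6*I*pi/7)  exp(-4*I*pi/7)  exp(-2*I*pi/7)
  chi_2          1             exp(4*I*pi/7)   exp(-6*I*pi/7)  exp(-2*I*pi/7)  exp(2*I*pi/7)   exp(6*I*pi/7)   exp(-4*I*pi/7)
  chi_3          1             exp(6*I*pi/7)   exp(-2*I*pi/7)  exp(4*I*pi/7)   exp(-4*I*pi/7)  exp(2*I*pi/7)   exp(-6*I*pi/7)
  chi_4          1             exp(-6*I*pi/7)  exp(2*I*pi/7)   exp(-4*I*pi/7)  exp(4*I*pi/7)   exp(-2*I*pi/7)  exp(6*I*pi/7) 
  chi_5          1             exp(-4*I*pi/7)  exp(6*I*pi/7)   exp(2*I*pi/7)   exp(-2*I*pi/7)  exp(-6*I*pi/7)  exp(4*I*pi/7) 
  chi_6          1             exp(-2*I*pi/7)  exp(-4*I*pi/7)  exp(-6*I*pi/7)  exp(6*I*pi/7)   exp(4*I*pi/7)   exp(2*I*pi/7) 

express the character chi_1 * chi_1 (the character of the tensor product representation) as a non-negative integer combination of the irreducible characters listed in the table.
chi_1 tensor chi_1 = chi_2 (all other irreducibles have multiplicity 0).

The character of a tensor product is the pointwise product (chi_1 * chi_1)(C) = chi_1(C) * chi_1(C):
  {0}: (1)*(1), {1}: (exp(2*I*pi/7))*(exp(2*I*pi/7)), {2}: (exp(4*I*pi/7))*(exp(4*I*pi/7)), {3}: (exp(6*I*pi/7))*(exp(6*I*pi/7)), {4}: (exp(-6*I*pi/7))*(exp(-6*I*pi/7)), {5}: (exp(-4*I*pi/7))*(exp(-4*I*pi/7)), {6}: (exp(-2*I*pi/7))*(exp(-2*I*pi/7))
so (chi_1 * chi_1) takes values
  {0} -> 1, {1} -> exp(4*I*pi/7), {2} -> exp(-6*I*pi/7), {3} -> exp(-2*I*pi/7), {4} -> exp(2*I*pi/7), {5} -> exp(6*I*pi/7), {6} -> exp(-4*I*pi/7).
Now take the inner product of this character with each irreducible chi from the table, <chi_1*chi_1, chi> = (1/7) sum_C |C| (chi_1*chi_1)(C) conj(chi(C)):
  <chi_1*chi_1, chi_0> = (1/7)[1*(1)*conj(1) + 1*(exp(4*I*pi/7))*conj(1) + 1*(exp(-6*I*pi/7))*conj(1) + 1*(exp(-2*I*pi/7))*conj(1) + 1*(exp(2*I*pi/7))*conj(1) + 1*(exp(6*I*pi/7))*conj(1) + 1*(exp(-4*I*pi/7))*conj(1)]
      = (1/7)[(1) + (exp(4*I*pi/7)) + (exp(-6*I*pi/7)) + (exp(-2*I*pi/7)) + (exp(2*I*pi/7)) + (exp(6*I*pi/7)) + (exp(-4*I*pi/7))] = 0/7 = 0
  <chi_1*chi_1, chi_1> = (1/7)[1*(1)*conj(1) + 1*(exp(4*I*pi/7))*conj(exp(2*I*pi/7)) + 1*(exp(-6*I*pi/7))*conj(exp(4*I*pi/7)) + 1*(exp(-2*I*pi/7))*conj(exp(6*I*pi/7)) + 1*(exp(2*I*pi/7))*conj(exp(-6*I*pi/7)) + 1*(exp(6*I*pi/7))*conj(exp(-4*I*pi/7)) + 1*(exp(-4*I*pi/7))*conj(exp(-2*I*pi/7))]
      = (1/7)[(1) + (exp(2*I*pi/7)) + (exp(4*I*pi/7)) + (exp(6*I*pi/7)) + (exp(-6*I*pi/7)) + (exp(-4*I*pi/7)) + (exp(-2*I*pi/7))] = 0/7 = 0
  <chi_1*chi_1, chi_2> = (1/7)[1*(1)*conj(1) + 1*(exp(4*I*pi/7))*conj(exp(4*I*pi/7)) + 1*(exp(-6*I*pi/7))*conj(exp(-6*I*pi/7)) + 1*(exp(-2*I*pi/7))*conj(exp(-2*I*pi/7)) + 1*(exp(2*I*pi/7))*conj(exp(2*I*pi/7)) + 1*(exp(6*I*pi/7))*conj(exp(6*I*pi/7)) + 1*(exp(-4*I*pi/7))*conj(exp(-4*I*pi/7))]
      = (1/7)[(1) + (1) + (1) + (1) + (1) + (1) + (1)] = 7/7 = 1
  <chi_1*chi_1, chi_3> = (1/7)[1*(1)*conj(1) + 1*(exp(4*I*pi/7))*conj(exp(6*I*pi/7)) + 1*(exp(-6*I*pi/7))*conj(exp(-2*I*pi/7)) + 1*(exp(-2*I*pi/7))*conj(exp(4*I*pi/7)) + 1*(exp(2*I*pi/7))*conj(exp(-4*I*pi/7)) + 1*(exp(6*I*pi/7))*conj(exp(2*I*pi/7)) + 1*(exp(-4*I*pi/7))*conj(exp(-6*I*pi/7))]
      = (1/7)[(1) + (exp(-2*I*pi/7)) + (exp(-4*I*pi/7)) + (exp(-6*I*pi/7)) + (exp(6*I*pi/7)) + (exp(4*I*pi/7)) + (exp(2*I*pi/7))] = 0/7 = 0
  <chi_1*chi_1, chi_4> = (1/7)[1*(1)*conj(1) + 1*(exp(4*I*pi/7))*conj(exp(-6*I*pi/7)) + 1*(exp(-6*I*pi/7))*conj(exp(2*I*pi/7)) + 1*(exp(-2*I*pi/7))*conj(exp(-4*I*pi/7)) + 1*(exp(2*I*pi/7))*conj(exp(4*I*pi/7)) + 1*(exp(6*I*pi/7))*conj(exp(-2*I*pi/7)) + 1*(exp(-4*I*pi/7))*conj(exp(6*I*pi/7))]
      = (1/7)[(1) + (exp(-4*I*pi/7)) + (exp(6*I*pi/7)) + (exp(2*I*pi/7)) + (exp(-2*I*pi/7)) + (exp(-6*I*pi/7)) + (exp(4*I*pi/7))] = 0/7 = 0
  <chi_1*chi_1, chi_5> = (1/7)[1*(1)*conj(1) + 1*(exp(4*I*pi/7))*conj(exp(-4*I*pi/7)) + 1*(exp(-6*I*pi/7))*conj(exp(6*I*pi/7)) + 1*(exp(-2*I*pi/7))*conj(exp(2*I*pi/7)) + 1*(exp(2*I*pi/7))*conj(exp(-2*I*pi/7)) + 1*(exp(6*I*pi/7))*conj(exp(-6*I*pi/7)) + 1*(exp(-4*I*pi/7))*conj(exp(4*I*pi/7))]
      = (1/7)[(1) + (exp(-6*I*pi/7)) + (exp(2*I*pi/7)) + (exp(-4*I*pi/7)) + (exp(4*I*pi/7)) + (exp(-2*I*pi/7)) + (exp(6*I*pi/7))] = 0/7 = 0
  <chi_1*chi_1, chi_6> = (1/7)[1*(1)*conj(1) + 1*(exp(4*I*pi/7))*conj(exp(-2*I*pi/7)) + 1*(exp(-6*I*pi/7))*conj(exp(-4*I*pi/7)) + 1*(exp(-2*I*pi/7))*conj(exp(-6*I*pi/7)) + 1*(exp(2*I*pi/7))*conj(exp(6*I*pi/7)) + 1*(exp(6*I*pi/7))*conj(exp(4*I*pi/7)) + 1*(exp(-4*I*pi/7))*conj(exp(2*I*pi/7))]
      = (1/7)[(1) + (exp(6*I*pi/7)) + (exp(-2*I*pi/7)) + (exp(4*I*pi/7)) + (exp(-4*I*pi/7)) + (exp(2*I*pi/7)) + (exp(-6*I*pi/7))] = 0/7 = 0
(Exp terms are combined using exp(i*s)*conj(exp(i*t)) = exp(i*(s-t)), and sums of them are collapsed using the identity that for every m > 1 the m distinct m-th roots of unity sum to 0, e.g. 1 + exp(2*I*pi/3) + exp(-2*I*pi/3) = 0.)
Hence the multiplicities are chi_2: 1. Dimension check: dim(chi_1)*dim(chi_1) = 1*1 = 1 and sum (mult * dim) = 1*1 = 1.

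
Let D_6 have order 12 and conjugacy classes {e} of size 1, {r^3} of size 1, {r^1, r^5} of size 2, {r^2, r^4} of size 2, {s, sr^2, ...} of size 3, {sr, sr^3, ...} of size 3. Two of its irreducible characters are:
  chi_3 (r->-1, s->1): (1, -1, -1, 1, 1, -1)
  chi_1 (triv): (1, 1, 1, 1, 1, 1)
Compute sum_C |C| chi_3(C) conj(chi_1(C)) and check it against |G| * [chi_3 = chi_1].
Sum = 0; so <chi_3, chi_1> = 0 (distinct irreducibles are orthogonal).

Details: Compute term by term over conjugacy classes (|C| * chi_3(C) * conj(chi_1(C))):
  1*(1)*conj(1) + 1*(-1)*conj(1) + 2*(-1)*conj(1) + 2*(1)*conj(1) + 3*(1)*conj(1) + 3*(-1)*conj(1)
  = (1) + (-1) + (-2) + (2) + (3) + (-3)
  = 0.
Dividing by |G| = 12 gives 0/12 = 0, matching the row-orthogonality relation <chi_3, chi_1> = [chi_3 = chi_1].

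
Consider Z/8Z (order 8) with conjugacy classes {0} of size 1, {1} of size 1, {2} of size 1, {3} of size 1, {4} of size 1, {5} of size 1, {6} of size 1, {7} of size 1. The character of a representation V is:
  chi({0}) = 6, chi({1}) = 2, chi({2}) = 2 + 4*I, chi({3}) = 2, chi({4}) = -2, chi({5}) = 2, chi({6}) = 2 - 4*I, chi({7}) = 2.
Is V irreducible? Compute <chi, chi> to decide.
Not irreducible (reducible): <chi, chi> = 12 > 1.

Argument: <chi, chi> = (1/|G|) sum_C |C| * |chi(C)|^2 = (1/8)[1*|6|^2 + 1*|2|^2 + 1*|2 + 4*I|^2 + 1*|2|^2 + 1*|-2|^2 + 1*|2|^2 + 1*|2 - 4*I|^2 + 1*|2|^2]
  = (1/8)[(36) + (4) + (20) + (4) + (4) + (4) + (20) + (4)] = 96/8 = 12.
(Exp terms are combined using exp(i*s)*conj(exp(i*t)) = exp(i*(s-t)), and sums of them are collapsed using the identity that for every m > 1 the m distinct m-th roots of unity sum to 0, e.g. 1 + exp(2*I*pi/3) + exp(-2*I*pi/3) = 0.)
A character is irreducible iff <chi, chi> = 1, so this representation is reducible.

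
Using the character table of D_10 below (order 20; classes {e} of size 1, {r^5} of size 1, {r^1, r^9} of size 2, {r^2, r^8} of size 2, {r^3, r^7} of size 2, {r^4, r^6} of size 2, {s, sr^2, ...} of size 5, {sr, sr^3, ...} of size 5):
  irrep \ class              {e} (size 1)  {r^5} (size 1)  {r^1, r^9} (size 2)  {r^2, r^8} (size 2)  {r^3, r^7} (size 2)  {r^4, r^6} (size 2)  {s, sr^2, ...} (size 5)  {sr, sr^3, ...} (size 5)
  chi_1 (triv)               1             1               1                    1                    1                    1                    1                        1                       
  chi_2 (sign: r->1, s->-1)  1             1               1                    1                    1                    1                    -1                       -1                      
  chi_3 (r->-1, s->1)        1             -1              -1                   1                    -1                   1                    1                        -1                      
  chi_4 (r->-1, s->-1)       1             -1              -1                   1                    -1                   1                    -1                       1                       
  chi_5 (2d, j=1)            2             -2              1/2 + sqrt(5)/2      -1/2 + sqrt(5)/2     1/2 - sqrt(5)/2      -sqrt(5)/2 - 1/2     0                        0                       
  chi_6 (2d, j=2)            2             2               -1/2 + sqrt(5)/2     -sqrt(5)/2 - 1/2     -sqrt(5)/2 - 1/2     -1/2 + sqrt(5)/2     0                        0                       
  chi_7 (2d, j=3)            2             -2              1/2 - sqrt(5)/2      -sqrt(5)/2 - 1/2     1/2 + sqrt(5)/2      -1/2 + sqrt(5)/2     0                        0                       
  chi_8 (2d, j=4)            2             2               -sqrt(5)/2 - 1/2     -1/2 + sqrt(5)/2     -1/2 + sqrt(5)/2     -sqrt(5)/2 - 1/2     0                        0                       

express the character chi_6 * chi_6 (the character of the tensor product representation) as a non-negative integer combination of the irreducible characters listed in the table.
chi_6 tensor chi_6 = chi_1 + chi_2 + chi_8 (all other irreducibles have multiplicity 0).

Explanation: The character of a tensor product is the pointwise product (chi_6 * chi_6)(C) = chi_6(C) * chi_6(C):
  {e}: (2)*(2), {r^5}: (2)*(2), {r^1, r^9}: (-1/2 + sqrt(5)/2)*(-1/2 + sqrt(5)/2), {r^2, r^8}: (-sqrt(5)/2 - 1/2)*(-sqrt(5)/2 - 1/2), {r^3, r^7}: (-sqrt(5)/2 - 1/2)*(-sqrt(5)/2 - 1/2), {r^4, r^6}: (-1/2 + sqrt(5)/2)*(-1/2 + sqrt(5)/2), {s, sr^2, ...}: (0)*(0), {sr, sr^3, ...}: (0)*(0)
so (chi_6 * chi_6) takes values
  {e} -> 4, {r^5} -> 4, {r^1, r^9} -> 3/2 - sqrt(5)/2, {r^2, r^8} -> sqrt(5)/2 + 3/2, {r^3, r^7} -> sqrt(5)/2 + 3/2, {r^4, r^6} -> 3/2 - sqrt(5)/2, {s, sr^2, ...} -> 0, {sr, sr^3, ...} -> 0.
Now take the inner product of this character with each irreducible chi from the table, <chi_6*chi_6, chi> = (1/20) sum_C |C| (chi_6*chi_6)(C) conj(chi(C)):
  <chi_6*chi_6, chi_1> = (1/20)[1*(4)*conj(1) + 1*(4)*conj(1) + 2*(3/2 - sqrt(5)/2)*conj(1) + 2*(sqrt(5)/2 + 3/2)*conj(1) + 2*(sqrt(5)/2 + 3/2)*conj(1) + 2*(3/2 - sqrt(5)/2)*conj(1) + 5*(0)*conj(1) + 5*(0)*conj(1)]
      = (1/20)[(4) + (4) + (3 - sqrt(5)) + (sqrt(5) + 3) + (sqrt(5) + 3) + (3 - sqrt(5)) + (0) + (0)] = 20/20 = 1
  <chi_6*chi_6, chi_2> = (1/20)[1*(4)*conj(1) + 1*(4)*conj(1) + 2*(3/2 - sqrt(5)/2)*conj(1) + 2*(sqrt(5)/2 + 3/2)*conj(1) + 2*(sqrt(5)/2 + 3/2)*conj(1) + 2*(3/2 - sqrt(5)/2)*conj(1) + 5*(0)*conj(-1) + 5*(0)*conj(-1)]
      = (1/20)[(4) + (4) + (3 - sqrt(5)) + (sqrt(5) + 3) + (sqrt(5) + 3) + (3 - sqrt(5)) + (0) + (0)] = 20/20 = 1
  <chi_6*chi_6, chi_3> = (1/20)[1*(4)*conj(1) + 1*(4)*conj(-1) + 2*(3/2 - sqrt(5)/2)*conj(-1) + 2*(sqrt(5)/2 + 3/2)*conj(1) + 2*(sqrt(5)/2 + 3/2)*conj(-1) + 2*(3/2 - sqrt(5)/2)*conj(1) + 5*(0)*conj(1) + 5*(0)*conj(-1)]
      = (1/20)[(4) + (-4) + (-3 + sqrt(5)) + (sqrt(5) + 3) + (-3 - sqrt(5)) + (3 - sqrt(5)) + (0) + (0)] = 0/20 = 0
  <chi_6*chi_6, chi_4> = (1/20)[1*(4)*conj(1) + 1*(4)*conj(-1) + 2*(3/2 - sqrt(5)/2)*conj(-1) + 2*(sqrt(5)/2 + 3/2)*conj(1) + 2*(sqrt(5)/2 + 3/2)*conj(-1) + 2*(3/2 - sqrt(5)/2)*conj(1) + 5*(0)*conj(-1) + 5*(0)*conj(1)]
      = (1/20)[(4) + (-4) + (-3 + sqrt(5)) + (sqrt(5) + 3) + (-3 - sqrt(5)) + (3 - sqrt(5)) + (0) + (0)] = 0/20 = 0
  <chi_6*chi_6, chi_5> = (1/20)[1*(4)*conj(2) + 1*(4)*conj(-2) + 2*(3/2 - sqrt(5)/2)*conj(1/2 + sqrt(5)/2) + 2*(sqrt(5)/2 + 3/2)*conj(-1/2 + sqrt(5)/2) + 2*(sqrt(5)/2 + 3/2)*conj(1/2 - sqrt(5)/2) + 2*(3/2 - sqrt(5)/2)*conj(-sqrt(5)/2 - 1/2) + 5*(0)*conj(0) + 5*(0)*conj(0)]
      = (1/20)[(8) + (-8) + (-1 + sqrt(5)) + (1 + sqrt(5)) + (-sqrt(5) - 1) + (1 - sqrt(5)) + (0) + (0)] = 0/20 = 0
  <chi_6*chi_6, chi_6> = (1/20)[1*(4)*conj(2) + 1*(4)*conj(2) + 2*(3/2 - sqrt(5)/2)*conj(-1/2 + sqrt(5)/2) + 2*(sqrt(5)/2 + 3/2)*conj(-sqrt(5)/2 - 1/2) + 2*(sqrt(5)/2 + 3/2)*conj(-sqrt(5)/2 - 1/2) + 2*(3/2 - sqrt(5)/2)*conj(-1/2 + sqrt(5)/2) + 5*(0)*conj(0) + 5*(0)*conj(0)]
      = (1/20)[(8) + (8) + (-4 + 2*sqrt(5)) + (-2*sqrt(5) - 4) + (-2*sqrt(5) - 4) + (-4 + 2*sqrt(5)) + (0) + (0)] = 0/20 = 0
  <chi_6*chi_6, chi_7> = (1/20)[1*(4)*conj(2) + 1*(4)*conj(-2) + 2*(3/2 - sqrt(5)/2)*conj(1/2 - sqrt(5)/2) + 2*(sqrt(5)/2 + 3/2)*conj(-sqrt(5)/2 - 1/2) + 2*(sqrt(5)/2 + 3/2)*conj(1/2 + sqrt(5)/2) + 2*(3/2 - sqrt(5)/2)*conj(-1/2 + sqrt(5)/2) + 5*(0)*conj(0) + 5*(0)*conj(0)]
      = (1/20)[(8) + (-8) + (4 - 2*sqrt(5)) + (-2*sqrt(5) - 4) + (4 + 2*sqrt(5)) + (-4 + 2*sqrt(5)) + (0) + (0)] = 0/20 = 0
  <chi_6*chi_6, chi_8> = (1/20)[1*(4)*conj(2) + 1*(4)*conj(2) + 2*(3/2 - sqrt(5)/2)*conj(-sqrt(5)/2 - 1/2) + 2*(sqrt(5)/2 + 3/2)*conj(-1/2 + sqrt(5)/2) + 2*(sqrt(5)/2 + 3/2)*conj(-1/2 + sqrt(5)/2) + 2*(3/2 - sqrt(5)/2)*conj(-sqrt(5)/2 - 1/2) + 5*(0)*conj(0) + 5*(0)*conj(0)]
      = (1/20)[(8) + (8) + (1 - sqrt(5)) + (1 + sqrt(5)) + (1 + sqrt(5)) + (1 - sqrt(5)) + (0) + (0)] = 20/20 = 1
Hence the multiplicities are chi_1: 1, chi_2: 1, chi_8: 1. Dimension check: dim(chi_6)*dim(chi_6) = 2*2 = 4 and sum (mult * dim) = 1*1 + 1*1 + 1*2 = 4.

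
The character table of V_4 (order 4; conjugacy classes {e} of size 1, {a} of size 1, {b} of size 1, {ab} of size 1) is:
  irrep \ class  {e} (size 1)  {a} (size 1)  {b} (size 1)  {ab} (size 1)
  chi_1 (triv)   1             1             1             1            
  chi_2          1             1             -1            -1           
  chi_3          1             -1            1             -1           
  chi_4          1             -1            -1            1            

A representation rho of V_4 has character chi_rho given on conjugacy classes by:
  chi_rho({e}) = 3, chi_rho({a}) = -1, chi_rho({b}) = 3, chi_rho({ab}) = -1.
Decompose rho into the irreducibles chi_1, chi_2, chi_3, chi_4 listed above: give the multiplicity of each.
Multiplicities: chi_1: 1, chi_2: 0, chi_3: 2, chi_4: 0.

Reasoning: Use <chi_rho, chi> = (1/|G|) sum_C |C| * chi_rho(C) * conj(chi(C)) with |G| = 4 for each irreducible chi in the table:
  <chi_rho, chi_1> = (1/4)[1*(3)*conj(1) + 1*(-1)*conj(1) + 1*(3)*conj(1) + 1*(-1)*conj(1)]
      = (1/4)[(3) + (-1) + (3) + (-1)] = 4/4 = 1
  <chi_rho, chi_2> = (1/4)[1*(3)*conj(1) + 1*(-1)*conj(1) + 1*(3)*conj(-1) + 1*(-1)*conj(-1)]
      = (1/4)[(3) + (-1) + (-3) + (1)] = 0/4 = 0
  <chi_rho, chi_3> = (1/4)[1*(3)*conj(1) + 1*(-1)*conj(-1) + 1*(3)*conj(1) + 1*(-1)*conj(-1)]
      = (1/4)[(3) + (1) + (3) + (1)] = 8/4 = 2
  <chi_rho, chi_4> = (1/4)[1*(3)*conj(1) + 1*(-1)*conj(-1) + 1*(3)*conj(-1) + 1*(-1)*conj(1)]
      = (1/4)[(3) + (1) + (-3) + (-1)] = 0/4 = 0
Dimension check: dim(rho) = sum (mult * dim) = 1*1 + 0*1 + 2*1 + 0*1 = 3 = chi_rho(e) = 3.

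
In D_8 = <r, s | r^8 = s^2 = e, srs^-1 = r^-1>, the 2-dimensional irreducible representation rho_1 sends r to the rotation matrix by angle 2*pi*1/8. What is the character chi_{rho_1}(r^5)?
chi_{rho_1}(r^5) = 2*cos(2*pi*1*5/8) = -sqrt(2)

rho_1(r^5) is rotation by angle 2*pi*1*5/8, whose trace is 2*cos(2*pi*1*5/8) = -sqrt(2).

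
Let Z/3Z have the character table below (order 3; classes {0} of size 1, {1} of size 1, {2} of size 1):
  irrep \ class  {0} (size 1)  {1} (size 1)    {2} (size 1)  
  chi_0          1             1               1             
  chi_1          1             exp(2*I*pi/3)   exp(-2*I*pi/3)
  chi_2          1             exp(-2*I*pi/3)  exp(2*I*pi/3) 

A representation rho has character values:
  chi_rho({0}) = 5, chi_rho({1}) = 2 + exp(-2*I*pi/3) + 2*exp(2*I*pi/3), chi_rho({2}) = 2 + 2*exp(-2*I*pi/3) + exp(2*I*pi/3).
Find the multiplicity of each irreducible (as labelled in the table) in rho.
Multiplicities: chi_0: 2, chi_1: 2, chi_2: 1.

Why: Use <chi_rho, chi> = (1/|G|) sum_C |C| * chi_rho(C) * conj(chi(C)) with |G| = 3 for each irreducible chi in the table:
  <chi_rho, chi_0> = (1/3)[1*(5)*conj(1) + 1*(2 + exp(-2*I*pi/3) + 2*exp(2*I*pi/3))*conj(1) + 1*(2 + 2*exp(-2*I*pi/3) + exp(2*I*pi/3))*conj(1)]
      = (1/3)[(5) + (2 + exp(-2*I*pi/3) + 2*exp(2*I*pi/3)) + (2 + 2*exp(-2*I*pi/3) + exp(2*I*pi/3))] = 6/3 = 2
  <chi_rho, chi_1> = (1/3)[1*(5)*conj(1) + 1*(2 + exp(-2*I*pi/3) + 2*exp(2*I*pi/3))*conj(exp(2*I*pi/3)) + 1*(2 + 2*exp(-2*I*pi/3) + exp(2*I*pi/3))*conj(exp(-2*I*pi/3))]
      = (1/3)[(5) + (2 + 2*exp(-2*I*pi/3) + exp(2*I*pi/3)) + (2 + exp(-2*I*pi/3) + 2*exp(2*I*pi/3))] = 6/3 = 2
  <chi_rho, chi_2> = (1/3)[1*(5)*conj(1) + 1*(2 + exp(-2*I*pi/3) + 2*exp(2*I*pi/3))*conj(exp(-2*I*pi/3)) + 1*(2 + 2*exp(-2*I*pi/3) + exp(2*I*pi/3))*conj(exp(2*I*pi/3))]
      = (1/3)[(5) + (-1) + (-1)] = 3/3 = 1
(Exp terms are combined using exp(i*s)*conj(exp(i*t)) = exp(i*(s-t)), and sums of them are collapsed using the identity that for every m > 1 the m distinct m-th roots of unity sum to 0, e.g. 1 + exp(2*I*pi/3) + exp(-2*I*pi/3) = 0.)
Dimension check: dim(rho) = sum (mult * dim) = 2*1 + 2*1 + 1*1 = 5 = chi_rho(e) = 5.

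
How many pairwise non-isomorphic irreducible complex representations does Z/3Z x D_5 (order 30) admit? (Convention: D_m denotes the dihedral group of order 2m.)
12

Details: The number of irreducible complex representations of a finite group equals its number of conjugacy classes. For a direct product, #classes(G x H) = #classes(G) * #classes(H). Z/3Z has 3 classes (abelian), D_5 has 4 classes, so 3 * 4 = 12, so Z/3Z x D_5 (order 30) has exactly 12 irreducible complex representations.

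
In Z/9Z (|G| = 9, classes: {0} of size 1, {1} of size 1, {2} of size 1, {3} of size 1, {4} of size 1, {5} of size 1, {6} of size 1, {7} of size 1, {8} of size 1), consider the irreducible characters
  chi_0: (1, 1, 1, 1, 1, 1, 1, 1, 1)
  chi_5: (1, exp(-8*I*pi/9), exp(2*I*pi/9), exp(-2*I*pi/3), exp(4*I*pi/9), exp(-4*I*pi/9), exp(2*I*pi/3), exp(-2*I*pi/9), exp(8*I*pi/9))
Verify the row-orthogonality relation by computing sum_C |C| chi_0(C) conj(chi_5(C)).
Sum = 0; so <chi_0, chi_5> = 0 (distinct irreducibles are orthogonal).

Compute term by term over conjugacy classes (|C| * chi_0(C) * conj(chi_5(C))):
  1*(1)*conj(1) + 1*(1)*conj(exp(-8*I*pi/9)) + 1*(1)*conj(exp(2*I*pi/9)) + 1*(1)*conj(exp(-2*I*pi/3)) + 1*(1)*conj(exp(4*I*pi/9)) + 1*(1)*conj(exp(-4*I*pi/9)) + 1*(1)*conj(exp(2*I*pi/3)) + 1*(1)*conj(exp(-2*I*pi/9)) + 1*(1)*conj(exp(8*I*pi/9))
  = (1) + (exp(8*I*pi/9)) + (exp(-2*I*pi/9)) + (exp(2*I*pi/3)) + (exp(-4*I*pi/9)) + (exp(4*I*pi/9)) + (exp(-2*I*pi/3)) + (exp(2*I*pi/9)) + (exp(-8*I*pi/9))
  = 0.
(Exp terms are combined using exp(i*s)*conj(exp(i*t)) = exp(i*(s-t)), and sums of them are collapsed using the identity that for every m > 1 the m distinct m-th roots of unity sum to 0, e.g. 1 + exp(2*I*pi/3) + exp(-2*I*pi/3) = 0.)
Dividing by |G| = 9 gives 0/9 = 0, matching the row-orthogonality relation <chi_0, chi_5> = [chi_0 = chi_5].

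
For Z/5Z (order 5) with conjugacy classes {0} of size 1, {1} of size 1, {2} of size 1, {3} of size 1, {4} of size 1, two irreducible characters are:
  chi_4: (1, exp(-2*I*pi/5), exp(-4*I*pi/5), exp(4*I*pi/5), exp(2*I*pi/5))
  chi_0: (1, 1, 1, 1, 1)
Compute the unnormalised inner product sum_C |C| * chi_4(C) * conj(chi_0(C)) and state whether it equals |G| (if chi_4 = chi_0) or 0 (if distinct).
Sum = 0; so <chi_4, chi_0> = 0 (distinct irreducibles are orthogonal).

Working: Compute term by term over conjugacy classes (|C| * chi_4(C) * conj(chi_0(C))):
  1*(1)*conj(1) + 1*(exp(-2*I*pi/5))*conj(1) + 1*(exp(-4*I*pi/5))*conj(1) + 1*(exp(4*I*pi/5))*conj(1) + 1*(exp(2*I*pi/5))*conj(1)
  = (1) + (exp(-2*I*pi/5)) + (exp(-4*I*pi/5)) + (exp(4*I*pi/5)) + (exp(2*I*pi/5))
  = 0.
(Exp terms are combined using exp(i*s)*conj(exp(i*t)) = exp(i*(s-t)), and sums of them are collapsed using the identity that for every m > 1 the m distinct m-th roots of unity sum to 0, e.g. 1 + exp(2*I*pi/3) + exp(-2*I*pi/3) = 0.)
Dividing by |G| = 5 gives 0/5 = 0, matching the row-orthogonality relation <chi_4, chi_0> = [chi_4 = chi_0].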